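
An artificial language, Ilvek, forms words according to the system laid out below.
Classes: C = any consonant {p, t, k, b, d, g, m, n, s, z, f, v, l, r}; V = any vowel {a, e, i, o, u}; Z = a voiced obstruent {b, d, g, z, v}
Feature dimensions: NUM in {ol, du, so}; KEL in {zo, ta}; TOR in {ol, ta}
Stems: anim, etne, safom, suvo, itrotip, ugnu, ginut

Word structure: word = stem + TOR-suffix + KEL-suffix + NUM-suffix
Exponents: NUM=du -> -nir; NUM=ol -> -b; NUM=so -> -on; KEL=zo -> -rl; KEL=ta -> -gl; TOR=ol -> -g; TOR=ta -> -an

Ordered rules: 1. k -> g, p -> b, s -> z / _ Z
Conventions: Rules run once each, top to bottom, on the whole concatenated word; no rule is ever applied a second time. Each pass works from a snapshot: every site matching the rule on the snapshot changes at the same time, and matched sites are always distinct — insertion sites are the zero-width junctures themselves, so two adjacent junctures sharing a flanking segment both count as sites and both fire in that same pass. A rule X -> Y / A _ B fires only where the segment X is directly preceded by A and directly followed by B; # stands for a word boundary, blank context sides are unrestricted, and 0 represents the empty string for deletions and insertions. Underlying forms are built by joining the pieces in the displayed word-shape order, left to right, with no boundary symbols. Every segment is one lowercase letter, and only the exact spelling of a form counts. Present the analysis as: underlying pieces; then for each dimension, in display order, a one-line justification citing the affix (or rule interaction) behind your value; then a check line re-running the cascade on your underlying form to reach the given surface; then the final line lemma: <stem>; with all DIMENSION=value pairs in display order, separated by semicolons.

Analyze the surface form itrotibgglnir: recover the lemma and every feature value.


underlying: itrotip-g-gl-nir
NUM=du - signalled by the affix -nir
KEL=ta - signalled by the affix -gl
TOR=ol - signalled by the affix -g
check: itrotipgglnir -> itrotibgglnir
lemma: itrotip; NUM=du; KEL=ta; TOR=ol


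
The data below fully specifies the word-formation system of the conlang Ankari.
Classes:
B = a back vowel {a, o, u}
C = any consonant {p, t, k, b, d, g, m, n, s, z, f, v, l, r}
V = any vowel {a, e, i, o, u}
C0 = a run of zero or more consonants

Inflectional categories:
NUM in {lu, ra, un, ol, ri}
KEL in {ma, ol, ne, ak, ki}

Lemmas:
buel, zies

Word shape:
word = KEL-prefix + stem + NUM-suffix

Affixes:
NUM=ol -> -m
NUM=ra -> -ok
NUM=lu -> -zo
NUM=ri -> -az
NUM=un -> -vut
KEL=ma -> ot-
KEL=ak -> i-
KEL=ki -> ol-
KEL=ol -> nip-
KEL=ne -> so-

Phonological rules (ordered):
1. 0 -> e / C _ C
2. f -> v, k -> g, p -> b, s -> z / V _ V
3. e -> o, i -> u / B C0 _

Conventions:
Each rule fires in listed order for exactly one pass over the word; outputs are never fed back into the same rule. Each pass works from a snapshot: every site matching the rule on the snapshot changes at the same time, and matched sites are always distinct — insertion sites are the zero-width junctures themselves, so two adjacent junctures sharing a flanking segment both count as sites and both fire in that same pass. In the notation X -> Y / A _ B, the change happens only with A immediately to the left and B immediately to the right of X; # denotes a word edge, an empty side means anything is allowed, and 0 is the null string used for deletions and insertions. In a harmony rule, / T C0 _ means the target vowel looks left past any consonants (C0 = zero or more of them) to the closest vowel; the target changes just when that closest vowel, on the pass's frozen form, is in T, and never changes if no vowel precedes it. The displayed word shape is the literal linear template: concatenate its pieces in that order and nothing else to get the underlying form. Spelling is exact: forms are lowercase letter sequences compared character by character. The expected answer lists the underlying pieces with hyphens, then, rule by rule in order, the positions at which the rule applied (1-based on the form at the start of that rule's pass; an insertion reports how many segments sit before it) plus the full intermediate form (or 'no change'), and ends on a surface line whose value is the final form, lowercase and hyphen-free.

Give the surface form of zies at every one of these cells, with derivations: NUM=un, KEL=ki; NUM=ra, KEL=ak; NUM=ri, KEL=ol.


cell NUM=un, KEL=ki:
underlying: ol-zies-vut
1. 0 -> e / C _ C: inserts after position(s) 2, 6: oleziesevut
2. f -> v, k -> g, p -> b, s -> z / V _ V: fires at position(s) 7: oleziezevut
3. e -> o, i -> u / B C0 _: fires at position(s) 3: oloziezevut
surface: oloziezevut

cell NUM=ra, KEL=ak:
underlying: i-zies-ok
1. 0 -> e / C _ C: no change
2. f -> v, k -> g, p -> b, s -> z / V _ V: fires at position(s) 5: iziezok
3. e -> o, i -> u / B C0 _: no change
surface: iziezok

cell NUM=ri, KEL=ol:
underlying: nip-zies-az
1. 0 -> e / C _ C: inserts after position(s) 3: nipeziesaz
2. f -> v, k -> g, p -> b, s -> z / V _ V: fires at position(s) 3, 8: nibeziezaz
3. e -> o, i -> u / B C0 _: no change
surface: nibeziezaz


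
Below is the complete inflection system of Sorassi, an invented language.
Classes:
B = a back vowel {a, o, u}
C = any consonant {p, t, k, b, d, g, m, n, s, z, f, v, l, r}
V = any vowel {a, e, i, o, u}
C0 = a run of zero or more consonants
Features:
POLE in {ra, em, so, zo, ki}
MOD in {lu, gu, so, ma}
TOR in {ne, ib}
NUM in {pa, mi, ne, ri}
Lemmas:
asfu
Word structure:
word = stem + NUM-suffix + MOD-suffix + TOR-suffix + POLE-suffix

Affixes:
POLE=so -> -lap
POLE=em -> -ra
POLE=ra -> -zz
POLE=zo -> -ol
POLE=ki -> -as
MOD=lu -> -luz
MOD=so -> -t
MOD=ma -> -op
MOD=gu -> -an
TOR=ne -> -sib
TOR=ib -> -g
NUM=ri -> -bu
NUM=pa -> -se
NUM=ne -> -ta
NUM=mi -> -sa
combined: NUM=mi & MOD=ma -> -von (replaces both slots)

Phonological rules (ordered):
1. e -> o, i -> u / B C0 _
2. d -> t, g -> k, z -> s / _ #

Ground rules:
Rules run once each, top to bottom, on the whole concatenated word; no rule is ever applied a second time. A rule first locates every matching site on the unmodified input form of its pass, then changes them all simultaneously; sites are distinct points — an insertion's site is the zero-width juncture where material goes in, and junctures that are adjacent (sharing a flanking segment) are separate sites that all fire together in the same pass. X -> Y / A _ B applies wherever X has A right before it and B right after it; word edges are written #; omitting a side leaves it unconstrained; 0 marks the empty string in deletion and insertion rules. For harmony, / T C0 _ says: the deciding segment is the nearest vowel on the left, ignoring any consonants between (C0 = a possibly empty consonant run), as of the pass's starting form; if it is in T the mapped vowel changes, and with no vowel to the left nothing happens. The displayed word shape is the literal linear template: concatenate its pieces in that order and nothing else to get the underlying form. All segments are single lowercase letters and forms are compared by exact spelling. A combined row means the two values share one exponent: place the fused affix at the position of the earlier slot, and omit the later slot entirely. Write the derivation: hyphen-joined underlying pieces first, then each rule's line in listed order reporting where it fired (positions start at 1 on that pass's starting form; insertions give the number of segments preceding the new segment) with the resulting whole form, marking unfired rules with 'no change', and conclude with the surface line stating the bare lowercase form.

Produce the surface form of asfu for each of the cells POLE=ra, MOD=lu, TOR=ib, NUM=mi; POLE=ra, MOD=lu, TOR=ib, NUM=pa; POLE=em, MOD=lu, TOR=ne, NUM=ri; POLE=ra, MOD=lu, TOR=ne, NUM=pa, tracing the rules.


cell POLE=ra, MOD=lu, TOR=ib, NUM=mi:
underlying: asfu-sa-luz-g-zz
1. e -> o, i -> u / B C0 _: no change
2. d -> t, g -> k, z -> s / _ #: fires at position(s) 12: asfusaluzgzs
surface: asfusaluzgzs

cell POLE=ra, MOD=lu, TOR=ib, NUM=pa:
underlying: asfu-se-luz-g-zz
1. e -> o, i -> u / B C0 _: fires at position(s) 6: asfusoluzgzz
2. d -> t, g -> k, z -> s / _ #: fires at position(s) 12: asfusoluzgzs
surface: asfusoluzgzs

cell POLE=em, MOD=lu, TOR=ne, NUM=ri:
underlying: asfu-bu-luz-sib-ra
1. e -> o, i -> u / B C0 _: fires at position(s) 11: asfubuluzsubra
2. d -> t, g -> k, z -> s / _ #: no change
surface: asfubuluzsubra

cell POLE=ra, MOD=lu, TOR=ne, NUM=pa:
underlying: asfu-se-luz-sib-zz
1. e -> o, i -> u / B C0 _: fires at position(s) 6, 11: asfusoluzsubzz
2. d -> t, g -> k, z -> s / _ #: fires at position(s) 14: asfusoluzsubzs
surface: asfusoluzsubzs


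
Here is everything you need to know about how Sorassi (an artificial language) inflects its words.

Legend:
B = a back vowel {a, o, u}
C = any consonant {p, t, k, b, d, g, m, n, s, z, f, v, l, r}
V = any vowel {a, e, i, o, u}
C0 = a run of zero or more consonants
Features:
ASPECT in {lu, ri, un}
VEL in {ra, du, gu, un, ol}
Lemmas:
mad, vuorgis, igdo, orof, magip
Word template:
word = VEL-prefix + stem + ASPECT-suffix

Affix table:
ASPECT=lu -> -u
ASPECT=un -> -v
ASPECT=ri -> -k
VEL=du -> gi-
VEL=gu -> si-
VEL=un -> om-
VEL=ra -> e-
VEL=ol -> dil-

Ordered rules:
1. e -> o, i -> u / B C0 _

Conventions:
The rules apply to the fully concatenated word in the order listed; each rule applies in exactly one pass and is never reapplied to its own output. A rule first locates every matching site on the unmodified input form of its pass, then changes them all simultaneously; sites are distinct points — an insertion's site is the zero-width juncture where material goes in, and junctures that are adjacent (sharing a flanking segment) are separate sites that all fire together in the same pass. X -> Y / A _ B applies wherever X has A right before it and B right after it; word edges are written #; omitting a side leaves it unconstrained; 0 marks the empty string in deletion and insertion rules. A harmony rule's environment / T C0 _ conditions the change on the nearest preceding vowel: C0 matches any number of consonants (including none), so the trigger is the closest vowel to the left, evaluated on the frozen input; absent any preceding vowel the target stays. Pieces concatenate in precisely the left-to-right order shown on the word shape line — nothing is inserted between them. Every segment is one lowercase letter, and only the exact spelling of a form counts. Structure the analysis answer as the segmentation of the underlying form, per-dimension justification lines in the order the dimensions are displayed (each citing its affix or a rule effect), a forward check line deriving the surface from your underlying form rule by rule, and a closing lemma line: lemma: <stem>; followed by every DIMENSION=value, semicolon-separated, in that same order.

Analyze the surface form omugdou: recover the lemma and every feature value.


underlying: om-igdo-u
ASPECT=lu - signalled by the affix -u
VEL=un - signalled by the affix om-
check: omigdou -> omugdou
lemma: igdo; ASPECT=lu; VEL=un


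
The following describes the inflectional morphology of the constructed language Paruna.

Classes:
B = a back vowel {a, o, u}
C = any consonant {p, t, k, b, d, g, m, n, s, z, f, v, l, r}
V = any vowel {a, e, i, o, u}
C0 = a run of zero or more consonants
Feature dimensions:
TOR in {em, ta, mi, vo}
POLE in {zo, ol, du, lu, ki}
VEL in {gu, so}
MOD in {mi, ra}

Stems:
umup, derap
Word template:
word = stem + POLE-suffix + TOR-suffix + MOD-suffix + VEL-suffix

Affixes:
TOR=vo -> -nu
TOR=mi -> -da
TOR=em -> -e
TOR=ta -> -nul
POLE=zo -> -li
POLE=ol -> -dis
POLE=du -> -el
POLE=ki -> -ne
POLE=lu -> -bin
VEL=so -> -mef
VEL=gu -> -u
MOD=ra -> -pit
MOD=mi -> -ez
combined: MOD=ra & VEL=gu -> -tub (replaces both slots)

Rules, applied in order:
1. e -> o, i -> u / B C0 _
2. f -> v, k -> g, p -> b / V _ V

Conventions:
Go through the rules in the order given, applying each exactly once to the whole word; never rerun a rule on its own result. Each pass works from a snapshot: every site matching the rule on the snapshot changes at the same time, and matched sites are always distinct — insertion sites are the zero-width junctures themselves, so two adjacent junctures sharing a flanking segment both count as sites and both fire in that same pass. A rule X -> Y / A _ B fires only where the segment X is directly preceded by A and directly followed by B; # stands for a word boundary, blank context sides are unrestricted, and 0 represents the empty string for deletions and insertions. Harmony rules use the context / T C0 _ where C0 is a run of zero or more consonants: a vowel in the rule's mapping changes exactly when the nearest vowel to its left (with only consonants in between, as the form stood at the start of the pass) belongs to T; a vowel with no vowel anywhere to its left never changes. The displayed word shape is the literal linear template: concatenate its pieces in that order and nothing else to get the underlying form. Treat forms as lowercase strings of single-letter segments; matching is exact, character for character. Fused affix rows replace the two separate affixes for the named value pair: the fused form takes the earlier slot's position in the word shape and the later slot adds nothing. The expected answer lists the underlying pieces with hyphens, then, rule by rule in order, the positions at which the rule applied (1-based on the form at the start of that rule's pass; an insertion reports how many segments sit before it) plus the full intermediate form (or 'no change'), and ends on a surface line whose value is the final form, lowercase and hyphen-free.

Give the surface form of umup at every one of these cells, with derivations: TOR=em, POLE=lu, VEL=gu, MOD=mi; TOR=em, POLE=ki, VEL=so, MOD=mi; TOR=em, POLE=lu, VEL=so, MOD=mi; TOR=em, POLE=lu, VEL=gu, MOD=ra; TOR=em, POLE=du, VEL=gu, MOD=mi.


cell TOR=em, POLE=lu, VEL=gu, MOD=mi:
underlying: umup-bin-e-ez-u
1. e -> o, i -> u / B C0 _: fires at position(s) 6: umupbuneezu
2. f -> v, k -> g, p -> b / V _ V: no change
surface: umupbuneezu

cell TOR=em, POLE=ki, VEL=so, MOD=mi:
underlying: umup-ne-e-ez-mef
1. e -> o, i -> u / B C0 _: fires at position(s) 6: umupnoeezmef
2. f -> v, k -> g, p -> b / V _ V: no change
surface: umupnoeezmef

cell TOR=em, POLE=lu, VEL=so, MOD=mi:
underlying: umup-bin-e-ez-mef
1. e -> o, i -> u / B C0 _: fires at position(s) 6: umupbuneezmef
2. f -> v, k -> g, p -> b / V _ V: no change
surface: umupbuneezmef

cell TOR=em, POLE=lu, VEL=gu, MOD=ra:
underlying: umup-bin-e-tub
1. e -> o, i -> u / B C0 _: fires at position(s) 6: umupbunetub
2. f -> v, k -> g, p -> b / V _ V: no change
surface: umupbunetub

cell TOR=em, POLE=du, VEL=gu, MOD=mi:
underlying: umup-el-e-ez-u
1. e -> o, i -> u / B C0 _: fires at position(s) 5: umupoleezu
2. f -> v, k -> g, p -> b / V _ V: fires at position(s) 4: umuboleezu
surface: umuboleezu


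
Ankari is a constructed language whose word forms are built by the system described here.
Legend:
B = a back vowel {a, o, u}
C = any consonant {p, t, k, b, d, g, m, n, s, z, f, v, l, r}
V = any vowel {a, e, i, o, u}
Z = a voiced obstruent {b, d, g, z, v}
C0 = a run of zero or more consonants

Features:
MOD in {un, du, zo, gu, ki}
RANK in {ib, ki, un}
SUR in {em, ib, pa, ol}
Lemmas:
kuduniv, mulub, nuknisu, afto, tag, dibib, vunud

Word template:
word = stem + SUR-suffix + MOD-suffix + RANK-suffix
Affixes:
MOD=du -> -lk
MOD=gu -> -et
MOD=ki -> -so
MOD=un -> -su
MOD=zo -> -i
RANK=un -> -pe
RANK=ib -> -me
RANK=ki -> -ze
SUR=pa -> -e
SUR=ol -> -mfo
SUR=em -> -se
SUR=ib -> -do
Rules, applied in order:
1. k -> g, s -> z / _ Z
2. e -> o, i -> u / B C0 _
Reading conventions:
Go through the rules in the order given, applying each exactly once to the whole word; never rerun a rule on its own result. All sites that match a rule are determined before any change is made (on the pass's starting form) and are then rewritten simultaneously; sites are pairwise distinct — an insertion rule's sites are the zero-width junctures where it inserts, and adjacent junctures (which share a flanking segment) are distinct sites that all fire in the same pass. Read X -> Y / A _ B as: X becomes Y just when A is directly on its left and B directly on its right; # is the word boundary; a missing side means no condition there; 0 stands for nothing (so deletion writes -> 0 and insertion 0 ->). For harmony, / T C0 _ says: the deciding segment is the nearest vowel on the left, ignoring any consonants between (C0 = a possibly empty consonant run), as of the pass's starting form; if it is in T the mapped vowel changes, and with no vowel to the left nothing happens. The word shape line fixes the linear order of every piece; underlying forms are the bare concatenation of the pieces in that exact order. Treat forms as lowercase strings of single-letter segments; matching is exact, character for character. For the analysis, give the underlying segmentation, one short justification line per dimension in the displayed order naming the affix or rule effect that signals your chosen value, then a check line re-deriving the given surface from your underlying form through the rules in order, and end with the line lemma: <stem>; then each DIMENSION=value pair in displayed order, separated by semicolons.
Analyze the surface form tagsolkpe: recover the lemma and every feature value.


underlying: tag-se-lk-pe
MOD=du - signalled by the affix -lk
RANK=un - signalled by the affix -pe
SUR=em - signalled by the affix -se
check: tagselkpe -> tagselkpe -> tagsolkpe
lemma: tag; MOD=du; RANK=un; SUR=em


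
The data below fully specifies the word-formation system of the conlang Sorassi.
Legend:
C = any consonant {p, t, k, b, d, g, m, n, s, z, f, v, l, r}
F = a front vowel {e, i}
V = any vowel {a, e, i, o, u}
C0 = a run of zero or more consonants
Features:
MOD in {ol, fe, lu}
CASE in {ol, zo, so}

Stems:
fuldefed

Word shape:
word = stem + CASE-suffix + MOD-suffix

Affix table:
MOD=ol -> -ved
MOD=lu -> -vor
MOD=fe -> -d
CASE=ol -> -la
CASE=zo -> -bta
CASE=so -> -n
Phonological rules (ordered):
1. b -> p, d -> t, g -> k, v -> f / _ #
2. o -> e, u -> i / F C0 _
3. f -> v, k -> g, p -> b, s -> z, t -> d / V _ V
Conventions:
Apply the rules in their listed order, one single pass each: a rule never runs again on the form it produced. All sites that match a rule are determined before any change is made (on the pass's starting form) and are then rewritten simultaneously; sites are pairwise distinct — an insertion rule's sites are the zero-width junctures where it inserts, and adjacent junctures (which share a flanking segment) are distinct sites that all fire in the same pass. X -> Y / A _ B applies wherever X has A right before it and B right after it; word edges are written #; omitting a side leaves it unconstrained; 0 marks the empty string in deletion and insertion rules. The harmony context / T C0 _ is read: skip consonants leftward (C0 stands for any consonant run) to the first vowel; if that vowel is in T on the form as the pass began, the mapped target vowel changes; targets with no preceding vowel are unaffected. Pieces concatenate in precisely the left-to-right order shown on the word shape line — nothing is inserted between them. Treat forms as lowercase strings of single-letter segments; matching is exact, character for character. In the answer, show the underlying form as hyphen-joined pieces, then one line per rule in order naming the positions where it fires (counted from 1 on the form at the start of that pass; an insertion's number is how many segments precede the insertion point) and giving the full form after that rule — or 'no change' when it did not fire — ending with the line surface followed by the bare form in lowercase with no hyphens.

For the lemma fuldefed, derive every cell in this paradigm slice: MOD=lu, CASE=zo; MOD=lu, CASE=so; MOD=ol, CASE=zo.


cell MOD=lu, CASE=zo:
underlying: fuldefed-bta-vor
1. b -> p, d -> t, g -> k, v -> f / _ #: no change
2. o -> e, u -> i / F C0 _: no change
3. f -> v, k -> g, p -> b, s -> z, t -> d / V _ V: fires at position(s) 6: fuldevedbtavor
surface: fuldevedbtavor

cell MOD=lu, CASE=so:
underlying: fuldefed-n-vor
1. b -> p, d -> t, g -> k, v -> f / _ #: no change
2. o -> e, u -> i / F C0 _: fires at position(s) 11: fuldefednver
3. f -> v, k -> g, p -> b, s -> z, t -> d / V _ V: fires at position(s) 6: fuldevednver
surface: fuldevednver

cell MOD=ol, CASE=zo:
underlying: fuldefed-bta-ved
1. b -> p, d -> t, g -> k, v -> f / _ #: fires at position(s) 14: fuldefedbtavet
2. o -> e, u -> i / F C0 _: no change
3. f -> v, k -> g, p -> b, s -> z, t -> d / V _ V: fires at position(s) 6: fuldevedbtavet
surface: fuldevedbtavet


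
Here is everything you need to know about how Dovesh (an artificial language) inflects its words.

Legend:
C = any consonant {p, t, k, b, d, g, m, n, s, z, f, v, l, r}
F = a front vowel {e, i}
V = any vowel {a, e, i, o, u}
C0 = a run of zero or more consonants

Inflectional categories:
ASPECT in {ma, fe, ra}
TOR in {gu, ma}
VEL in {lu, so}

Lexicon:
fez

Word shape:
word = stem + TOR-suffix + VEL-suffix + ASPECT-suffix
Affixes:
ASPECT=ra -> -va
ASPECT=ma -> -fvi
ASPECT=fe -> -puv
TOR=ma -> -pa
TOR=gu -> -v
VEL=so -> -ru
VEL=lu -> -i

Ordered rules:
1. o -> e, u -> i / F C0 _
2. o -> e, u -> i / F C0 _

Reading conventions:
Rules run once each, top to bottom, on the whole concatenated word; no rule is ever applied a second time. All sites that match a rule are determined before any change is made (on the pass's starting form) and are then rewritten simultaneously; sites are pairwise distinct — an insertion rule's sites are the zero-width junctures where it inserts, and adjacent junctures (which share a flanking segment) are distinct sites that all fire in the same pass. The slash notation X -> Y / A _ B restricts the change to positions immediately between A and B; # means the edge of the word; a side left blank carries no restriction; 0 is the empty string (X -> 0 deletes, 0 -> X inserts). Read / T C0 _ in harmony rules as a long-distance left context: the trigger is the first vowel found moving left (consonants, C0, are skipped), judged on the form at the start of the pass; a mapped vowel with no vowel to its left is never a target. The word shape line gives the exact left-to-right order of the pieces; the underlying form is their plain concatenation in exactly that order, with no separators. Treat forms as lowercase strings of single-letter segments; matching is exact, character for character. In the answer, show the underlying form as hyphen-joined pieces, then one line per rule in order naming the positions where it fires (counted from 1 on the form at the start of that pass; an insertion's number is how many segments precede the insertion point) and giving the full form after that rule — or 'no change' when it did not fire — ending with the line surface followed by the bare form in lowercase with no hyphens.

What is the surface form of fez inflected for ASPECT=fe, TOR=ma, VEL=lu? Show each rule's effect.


underlying: fez-pa-i-puv
1. o -> e, u -> i / F C0 _: fires at position(s) 8: fezpaipiv
2. o -> e, u -> i / F C0 _: no change
surface: fezpaipiv


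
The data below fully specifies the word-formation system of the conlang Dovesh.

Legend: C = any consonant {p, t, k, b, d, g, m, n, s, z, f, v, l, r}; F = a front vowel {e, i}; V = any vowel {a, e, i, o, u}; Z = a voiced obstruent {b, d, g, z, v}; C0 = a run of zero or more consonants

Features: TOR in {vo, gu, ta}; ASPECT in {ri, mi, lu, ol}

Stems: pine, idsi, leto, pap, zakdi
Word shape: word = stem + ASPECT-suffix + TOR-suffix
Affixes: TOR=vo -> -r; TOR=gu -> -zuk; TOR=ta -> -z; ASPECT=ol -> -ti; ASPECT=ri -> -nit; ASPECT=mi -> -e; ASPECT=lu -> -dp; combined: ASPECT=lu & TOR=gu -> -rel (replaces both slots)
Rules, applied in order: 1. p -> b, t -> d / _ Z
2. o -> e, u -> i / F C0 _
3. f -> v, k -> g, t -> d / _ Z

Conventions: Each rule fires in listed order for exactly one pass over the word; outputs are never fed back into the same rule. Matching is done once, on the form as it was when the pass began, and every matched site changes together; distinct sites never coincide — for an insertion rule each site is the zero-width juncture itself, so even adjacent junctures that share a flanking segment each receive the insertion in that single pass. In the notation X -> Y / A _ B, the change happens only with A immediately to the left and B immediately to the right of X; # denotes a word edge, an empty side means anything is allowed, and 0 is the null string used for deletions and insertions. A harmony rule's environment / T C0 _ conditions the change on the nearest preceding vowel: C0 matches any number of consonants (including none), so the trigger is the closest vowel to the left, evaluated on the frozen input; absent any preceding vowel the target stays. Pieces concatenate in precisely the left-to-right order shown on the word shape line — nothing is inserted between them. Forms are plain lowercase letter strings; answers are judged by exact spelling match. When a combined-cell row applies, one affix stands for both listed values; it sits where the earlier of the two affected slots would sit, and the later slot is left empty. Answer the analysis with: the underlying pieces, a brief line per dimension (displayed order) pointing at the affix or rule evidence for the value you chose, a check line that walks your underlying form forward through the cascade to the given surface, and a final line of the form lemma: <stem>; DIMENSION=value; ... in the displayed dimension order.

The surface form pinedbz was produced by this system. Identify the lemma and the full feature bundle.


underlying: pine-dp-z
TOR=ta - signalled by the affix -z
ASPECT=lu - signalled by the affix -dp
check: pinedpz -> pinedbz -> pinedbz -> pinedbz
lemma: pine; TOR=ta; ASPECT=lu


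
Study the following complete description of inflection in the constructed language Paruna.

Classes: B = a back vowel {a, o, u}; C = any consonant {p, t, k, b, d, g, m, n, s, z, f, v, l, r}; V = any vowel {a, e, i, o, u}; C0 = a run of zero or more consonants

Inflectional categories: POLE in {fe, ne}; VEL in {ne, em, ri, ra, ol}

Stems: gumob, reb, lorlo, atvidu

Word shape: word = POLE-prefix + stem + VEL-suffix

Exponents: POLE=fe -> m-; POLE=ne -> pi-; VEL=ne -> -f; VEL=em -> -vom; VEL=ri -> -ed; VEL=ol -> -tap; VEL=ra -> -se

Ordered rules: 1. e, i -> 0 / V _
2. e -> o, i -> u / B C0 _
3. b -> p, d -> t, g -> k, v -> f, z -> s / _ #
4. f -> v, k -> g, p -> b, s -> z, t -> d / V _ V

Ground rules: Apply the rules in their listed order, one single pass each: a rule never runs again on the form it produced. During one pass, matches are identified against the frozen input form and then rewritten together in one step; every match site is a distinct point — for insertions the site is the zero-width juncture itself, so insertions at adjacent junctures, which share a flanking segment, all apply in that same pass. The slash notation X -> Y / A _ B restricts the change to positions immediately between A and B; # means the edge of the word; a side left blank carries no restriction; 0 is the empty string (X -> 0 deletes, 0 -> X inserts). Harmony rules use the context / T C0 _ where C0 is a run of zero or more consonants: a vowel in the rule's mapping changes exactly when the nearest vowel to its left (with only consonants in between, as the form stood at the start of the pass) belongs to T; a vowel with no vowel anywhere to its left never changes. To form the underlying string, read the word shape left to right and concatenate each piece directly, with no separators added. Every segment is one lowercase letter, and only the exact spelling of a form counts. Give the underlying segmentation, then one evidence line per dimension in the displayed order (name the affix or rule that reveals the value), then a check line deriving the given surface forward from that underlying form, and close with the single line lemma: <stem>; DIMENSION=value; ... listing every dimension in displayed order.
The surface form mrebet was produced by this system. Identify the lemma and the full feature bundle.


underlying: m-reb-ed
POLE=fe - signalled by the affix m-
VEL=ri - signalled by the affix -ed
check: mrebed -> mrebed -> mrebed -> mrebet -> mrebet
lemma: reb; POLE=fe; VEL=ri


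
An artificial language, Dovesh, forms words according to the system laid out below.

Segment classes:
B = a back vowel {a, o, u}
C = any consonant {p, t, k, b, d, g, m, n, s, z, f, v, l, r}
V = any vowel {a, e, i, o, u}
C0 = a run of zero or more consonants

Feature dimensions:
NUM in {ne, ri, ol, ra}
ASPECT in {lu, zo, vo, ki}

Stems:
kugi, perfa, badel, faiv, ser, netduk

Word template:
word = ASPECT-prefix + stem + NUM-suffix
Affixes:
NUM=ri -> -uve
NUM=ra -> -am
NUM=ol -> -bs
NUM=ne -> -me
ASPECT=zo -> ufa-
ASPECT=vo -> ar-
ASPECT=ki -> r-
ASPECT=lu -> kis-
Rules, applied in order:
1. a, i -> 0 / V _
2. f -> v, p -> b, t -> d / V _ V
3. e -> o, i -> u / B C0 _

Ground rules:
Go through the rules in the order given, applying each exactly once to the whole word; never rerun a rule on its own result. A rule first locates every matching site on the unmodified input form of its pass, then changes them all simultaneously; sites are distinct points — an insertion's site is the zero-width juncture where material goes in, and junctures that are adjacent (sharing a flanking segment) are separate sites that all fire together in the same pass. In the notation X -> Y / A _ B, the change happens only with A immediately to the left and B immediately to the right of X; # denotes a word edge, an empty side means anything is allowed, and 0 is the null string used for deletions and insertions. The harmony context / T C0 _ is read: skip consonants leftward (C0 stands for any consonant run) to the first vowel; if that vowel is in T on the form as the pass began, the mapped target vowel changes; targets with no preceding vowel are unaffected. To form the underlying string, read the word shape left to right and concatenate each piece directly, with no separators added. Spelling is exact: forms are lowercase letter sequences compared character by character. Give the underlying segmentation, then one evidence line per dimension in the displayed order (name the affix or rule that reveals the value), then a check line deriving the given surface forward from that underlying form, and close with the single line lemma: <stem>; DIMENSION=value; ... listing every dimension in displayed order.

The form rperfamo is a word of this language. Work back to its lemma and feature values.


underlying: r-perfa-me
NUM=ne - signalled by the affix -me
ASPECT=ki - signalled by the affix r-
check: rperfame -> rperfame -> rperfame -> rperfamo
lemma: perfa; NUM=ne; ASPECT=ki


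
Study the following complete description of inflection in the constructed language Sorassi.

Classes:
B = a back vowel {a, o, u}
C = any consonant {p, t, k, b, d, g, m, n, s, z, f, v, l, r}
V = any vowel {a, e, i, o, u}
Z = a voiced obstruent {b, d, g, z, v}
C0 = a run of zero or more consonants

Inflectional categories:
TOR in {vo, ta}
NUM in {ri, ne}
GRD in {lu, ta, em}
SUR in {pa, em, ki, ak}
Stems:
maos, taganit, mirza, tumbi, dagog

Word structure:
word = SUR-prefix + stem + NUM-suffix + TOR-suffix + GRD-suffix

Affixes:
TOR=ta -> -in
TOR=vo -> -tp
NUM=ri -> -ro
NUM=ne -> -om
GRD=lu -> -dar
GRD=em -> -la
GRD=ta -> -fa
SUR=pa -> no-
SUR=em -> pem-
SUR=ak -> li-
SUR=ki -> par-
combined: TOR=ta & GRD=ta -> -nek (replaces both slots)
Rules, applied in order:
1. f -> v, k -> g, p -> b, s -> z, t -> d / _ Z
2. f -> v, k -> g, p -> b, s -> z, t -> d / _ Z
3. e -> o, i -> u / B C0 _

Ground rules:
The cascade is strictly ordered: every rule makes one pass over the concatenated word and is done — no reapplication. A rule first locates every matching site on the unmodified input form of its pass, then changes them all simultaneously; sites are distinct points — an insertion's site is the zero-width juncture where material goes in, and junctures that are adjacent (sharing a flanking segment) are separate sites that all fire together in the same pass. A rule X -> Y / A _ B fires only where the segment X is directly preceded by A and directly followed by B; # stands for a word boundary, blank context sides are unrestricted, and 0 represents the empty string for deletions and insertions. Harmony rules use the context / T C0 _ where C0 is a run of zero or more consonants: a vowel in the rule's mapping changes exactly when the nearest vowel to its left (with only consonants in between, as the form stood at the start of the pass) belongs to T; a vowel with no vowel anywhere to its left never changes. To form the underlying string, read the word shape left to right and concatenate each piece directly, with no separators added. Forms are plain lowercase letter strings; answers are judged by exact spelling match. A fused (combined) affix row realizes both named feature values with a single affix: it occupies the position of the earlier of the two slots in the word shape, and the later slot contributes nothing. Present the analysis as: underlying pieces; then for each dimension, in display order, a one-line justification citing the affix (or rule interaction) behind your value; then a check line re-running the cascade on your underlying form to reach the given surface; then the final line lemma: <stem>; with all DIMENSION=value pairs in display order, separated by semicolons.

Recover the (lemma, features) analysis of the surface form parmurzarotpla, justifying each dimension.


underlying: par-mirza-ro-tp-la
TOR=vo - signalled by the affix -tp
NUM=ri - signalled by the affix -ro
GRD=em - signalled by the affix -la
SUR=ki - signalled by the affix par-
check: parmirzarotpla -> parmirzarotpla -> parmirzarotpla -> parmurzarotpla
lemma: mirza; TOR=vo; NUM=ri; GRD=em; SUR=ki


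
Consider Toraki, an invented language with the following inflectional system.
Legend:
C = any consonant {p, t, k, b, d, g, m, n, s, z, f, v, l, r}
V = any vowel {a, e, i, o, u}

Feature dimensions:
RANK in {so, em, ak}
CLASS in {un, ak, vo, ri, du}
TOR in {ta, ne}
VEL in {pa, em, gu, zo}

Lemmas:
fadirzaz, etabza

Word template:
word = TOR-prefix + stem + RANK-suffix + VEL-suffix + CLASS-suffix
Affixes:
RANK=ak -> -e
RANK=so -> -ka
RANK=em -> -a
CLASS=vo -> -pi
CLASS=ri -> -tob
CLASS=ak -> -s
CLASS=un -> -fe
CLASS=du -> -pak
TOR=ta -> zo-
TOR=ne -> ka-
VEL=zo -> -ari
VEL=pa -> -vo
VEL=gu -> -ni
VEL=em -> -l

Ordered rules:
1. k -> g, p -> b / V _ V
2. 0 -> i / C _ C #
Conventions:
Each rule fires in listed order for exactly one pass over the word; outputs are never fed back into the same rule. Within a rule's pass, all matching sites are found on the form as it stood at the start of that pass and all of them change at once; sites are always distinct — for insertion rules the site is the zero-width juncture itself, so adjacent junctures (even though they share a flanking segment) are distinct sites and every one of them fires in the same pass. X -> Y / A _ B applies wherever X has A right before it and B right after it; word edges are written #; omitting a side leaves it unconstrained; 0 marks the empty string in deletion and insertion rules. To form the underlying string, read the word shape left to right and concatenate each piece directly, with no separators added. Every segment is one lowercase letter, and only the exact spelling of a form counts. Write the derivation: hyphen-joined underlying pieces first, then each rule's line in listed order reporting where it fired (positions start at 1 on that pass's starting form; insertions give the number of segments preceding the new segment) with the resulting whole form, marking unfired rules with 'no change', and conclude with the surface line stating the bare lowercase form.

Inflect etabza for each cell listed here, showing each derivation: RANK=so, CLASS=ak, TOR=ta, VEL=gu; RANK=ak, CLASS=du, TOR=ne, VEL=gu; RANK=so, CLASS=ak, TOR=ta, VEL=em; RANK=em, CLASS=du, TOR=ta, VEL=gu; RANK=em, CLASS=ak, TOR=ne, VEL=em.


cell RANK=so, CLASS=ak, TOR=ta, VEL=gu:
underlying: zo-etabza-ka-ni-s
1. k -> g, p -> b / V _ V: fires at position(s) 9: zoetabzaganis
2. 0 -> i / C _ C #: no change
surface: zoetabzaganis

cell RANK=ak, CLASS=du, TOR=ne, VEL=gu:
underlying: ka-etabza-e-ni-pak
1. k -> g, p -> b / V _ V: fires at position(s) 12: kaetabzaenibak
2. 0 -> i / C _ C #: no change
surface: kaetabzaenibak

cell RANK=so, CLASS=ak, TOR=ta, VEL=em:
underlying: zo-etabza-ka-l-s
1. k -> g, p -> b / V _ V: fires at position(s) 9: zoetabzagals
2. 0 -> i / C _ C #: inserts after position(s) 11: zoetabzagalis
surface: zoetabzagalis

cell RANK=em, CLASS=du, TOR=ta, VEL=gu:
underlying: zo-etabza-a-ni-pak
1. k -> g, p -> b / V _ V: fires at position(s) 12: zoetabzaanibak
2. 0 -> i / C _ C #: no change
surface: zoetabzaanibak

cell RANK=em, CLASS=ak, TOR=ne, VEL=em:
underlying: ka-etabza-a-l-s
1. k -> g, p -> b / V _ V: no change
2. 0 -> i / C _ C #: inserts after position(s) 10: kaetabzaalis
surface: kaetabzaalis


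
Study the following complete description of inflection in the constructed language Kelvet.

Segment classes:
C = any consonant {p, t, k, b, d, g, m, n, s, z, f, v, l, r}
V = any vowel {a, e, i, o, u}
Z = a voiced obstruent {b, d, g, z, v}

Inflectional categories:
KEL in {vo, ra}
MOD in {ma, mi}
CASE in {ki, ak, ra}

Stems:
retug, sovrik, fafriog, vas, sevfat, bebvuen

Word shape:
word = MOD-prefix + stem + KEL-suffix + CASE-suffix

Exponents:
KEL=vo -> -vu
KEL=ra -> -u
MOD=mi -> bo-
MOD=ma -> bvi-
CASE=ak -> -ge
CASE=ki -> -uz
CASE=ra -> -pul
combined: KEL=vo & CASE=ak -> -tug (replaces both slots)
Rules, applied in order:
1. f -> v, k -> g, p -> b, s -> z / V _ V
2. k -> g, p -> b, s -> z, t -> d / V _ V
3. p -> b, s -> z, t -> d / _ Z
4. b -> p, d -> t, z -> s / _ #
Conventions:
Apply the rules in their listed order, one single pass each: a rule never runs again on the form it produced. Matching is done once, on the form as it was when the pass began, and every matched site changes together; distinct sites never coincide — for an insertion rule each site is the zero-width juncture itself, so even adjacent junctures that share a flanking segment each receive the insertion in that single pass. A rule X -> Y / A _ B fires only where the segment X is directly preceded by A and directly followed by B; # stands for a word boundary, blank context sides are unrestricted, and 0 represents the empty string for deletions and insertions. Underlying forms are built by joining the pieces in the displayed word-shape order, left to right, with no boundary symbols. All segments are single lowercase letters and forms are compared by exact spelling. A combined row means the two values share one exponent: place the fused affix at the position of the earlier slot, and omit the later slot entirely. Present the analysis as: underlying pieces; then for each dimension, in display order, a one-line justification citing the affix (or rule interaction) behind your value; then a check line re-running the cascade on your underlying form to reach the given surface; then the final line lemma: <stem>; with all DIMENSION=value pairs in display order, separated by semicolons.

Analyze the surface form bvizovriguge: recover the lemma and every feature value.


underlying: bvi-sovrik-u-ge
KEL=ra - signalled by the affix -u
MOD=ma - signalled by the affix bvi-
CASE=ak - signalled by the affix -ge
check: bvisovrikuge -> bvizovriguge -> bvizovriguge -> bvizovriguge -> bvizovriguge
lemma: sovrik; KEL=ra; MOD=ma; CASE=ak


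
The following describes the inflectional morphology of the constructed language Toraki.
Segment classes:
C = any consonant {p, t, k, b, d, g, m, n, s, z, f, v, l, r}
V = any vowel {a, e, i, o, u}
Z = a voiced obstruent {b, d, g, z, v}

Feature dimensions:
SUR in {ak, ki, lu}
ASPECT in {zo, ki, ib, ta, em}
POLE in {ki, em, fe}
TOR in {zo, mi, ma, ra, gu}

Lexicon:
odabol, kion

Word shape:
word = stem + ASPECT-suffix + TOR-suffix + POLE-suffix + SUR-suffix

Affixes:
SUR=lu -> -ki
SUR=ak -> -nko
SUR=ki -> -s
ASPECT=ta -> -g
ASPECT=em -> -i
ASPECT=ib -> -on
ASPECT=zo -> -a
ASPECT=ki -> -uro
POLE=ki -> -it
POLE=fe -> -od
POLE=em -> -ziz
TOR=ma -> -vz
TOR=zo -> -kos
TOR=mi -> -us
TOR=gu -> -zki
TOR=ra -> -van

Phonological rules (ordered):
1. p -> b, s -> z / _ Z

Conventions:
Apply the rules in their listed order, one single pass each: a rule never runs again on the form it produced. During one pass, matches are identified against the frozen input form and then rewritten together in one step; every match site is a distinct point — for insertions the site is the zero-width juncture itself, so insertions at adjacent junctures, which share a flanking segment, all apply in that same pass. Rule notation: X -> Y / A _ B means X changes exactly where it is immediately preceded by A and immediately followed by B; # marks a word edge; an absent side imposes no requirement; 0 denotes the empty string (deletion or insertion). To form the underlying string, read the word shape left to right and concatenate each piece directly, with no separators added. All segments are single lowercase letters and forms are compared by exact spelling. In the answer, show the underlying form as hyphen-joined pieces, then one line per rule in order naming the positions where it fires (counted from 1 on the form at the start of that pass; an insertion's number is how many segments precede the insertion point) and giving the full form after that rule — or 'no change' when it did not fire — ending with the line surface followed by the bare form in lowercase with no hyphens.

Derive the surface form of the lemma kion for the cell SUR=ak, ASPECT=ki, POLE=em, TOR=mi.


underlying: kion-uro-us-ziz-nko
1. p -> b, s -> z / _ Z: fires at position(s) 9: kionurouzziznko
surface: kionurouzziznko
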